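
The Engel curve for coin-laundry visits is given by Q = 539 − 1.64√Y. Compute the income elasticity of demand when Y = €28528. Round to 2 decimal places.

At Y = 28528: Q = 262.000.
dQ/dY = -1.64/(2√Y) = -0.00485488 at this income.
η = (dQ/dY)·(Y/Q) = -0.00485488 × (28528/262.000) = -0.53.

-0.53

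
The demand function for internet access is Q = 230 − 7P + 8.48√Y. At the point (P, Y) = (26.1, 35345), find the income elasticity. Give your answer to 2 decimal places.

At P = 26.1, Y = 35345: Q = 1641.563.
Holding P constant, ∂Q/∂Y = 8.48/(2√Y) = 0.0225529.
η_Y = (∂Q/∂Y)·(Y/Q) = 0.0225529 × (35345/1641.563) = 0.49.

0.49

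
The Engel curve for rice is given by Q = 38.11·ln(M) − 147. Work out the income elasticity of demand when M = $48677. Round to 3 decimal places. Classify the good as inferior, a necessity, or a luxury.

At M = 48677: Q = 264.320.
dQ/dM = 38.11/M = 0.000782916 at this income.
η = (dQ/dM)·(M/Q) = 0.000782916 × (48677/264.320) = 0.144.
Since 0 < η < 1, the good is a necessity.

0.144 (necessity)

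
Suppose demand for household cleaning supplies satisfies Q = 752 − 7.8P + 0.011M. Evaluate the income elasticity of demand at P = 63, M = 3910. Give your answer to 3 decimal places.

At P = 63, M = 3910: Q = 303.610.
Holding P constant, ∂Q/∂M = 0.011.
η_M = (∂Q/∂M)·(M/Q) = 0.011 × (3910/303.610) = 0.142.

0.142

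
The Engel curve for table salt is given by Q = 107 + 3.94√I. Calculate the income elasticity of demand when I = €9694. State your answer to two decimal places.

0.39

At I = 9694: Q = 494.925.
dQ/dI = 3.94/(2√I) = 0.0200085 at this income.
η = (dQ/dI)·(I/Q) = 0.0200085 × (9694/494.925) = 0.39.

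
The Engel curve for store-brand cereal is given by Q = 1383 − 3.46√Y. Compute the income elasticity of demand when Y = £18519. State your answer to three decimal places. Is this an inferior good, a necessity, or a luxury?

At Y = 18519: Q = 912.148.
dQ/dY = -3.46/(2√Y) = -0.0127127 at this income.
η = (dQ/dY)·(Y/Q) = -0.0127127 × (18519/912.148) = -0.258.
Since η < 0, the good is an inferior good.

-0.258 (inferior good)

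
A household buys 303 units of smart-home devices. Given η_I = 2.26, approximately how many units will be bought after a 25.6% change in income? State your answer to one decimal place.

%ΔQ ≈ η × %ΔI = 2.26 × 25.6% = 57.856%.
New Q ≈ 303 × (1 + 0.57856) = 478.3.

478.3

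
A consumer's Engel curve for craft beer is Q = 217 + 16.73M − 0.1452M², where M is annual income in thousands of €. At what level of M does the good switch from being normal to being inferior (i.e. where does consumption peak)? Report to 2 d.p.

dQ/dM = 16.73 − 0.2904M.
The good is inferior where dQ/dM < 0. Setting dQ/dM = 0 gives M = 16.73 / 0.2904 = 57.61.

57.61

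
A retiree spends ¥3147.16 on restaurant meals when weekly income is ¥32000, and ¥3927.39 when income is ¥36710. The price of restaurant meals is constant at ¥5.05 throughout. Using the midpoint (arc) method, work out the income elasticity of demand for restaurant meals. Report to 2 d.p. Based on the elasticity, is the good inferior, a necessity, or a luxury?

With a constant price, Q₁ = 3147.16/5.05 = 623.200 and Q₂ = 3927.39/5.05 = 777.701 (equivalently, work directly with expenditure since P cancels).
Midpoint %ΔQ = (3927.39 − 3147.16)/3537.27 = 0.22057; midpoint %ΔI = (36710 − 32000)/34355 = 0.13710.
η = 0.22057 / 0.13710 = 1.61.
η > 1 ⇒ luxury.

1.61 (luxury)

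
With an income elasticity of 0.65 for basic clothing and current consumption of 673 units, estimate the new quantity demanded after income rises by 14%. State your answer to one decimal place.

734.2

%ΔQ ≈ η × %ΔI = 0.65 × 14% = 9.1%.
New Q ≈ 673 × (1 + 0.091) = 734.2.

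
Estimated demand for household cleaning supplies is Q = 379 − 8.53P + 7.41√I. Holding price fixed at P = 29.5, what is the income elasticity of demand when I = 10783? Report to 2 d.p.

At P = 29.5, I = 10783: Q = 896.828.
Holding P constant, ∂Q/∂I = 7.41/(2√I) = 0.0356795.
η_I = (∂Q/∂I)·(I/Q) = 0.0356795 × (10783/896.828) = 0.43.

0.43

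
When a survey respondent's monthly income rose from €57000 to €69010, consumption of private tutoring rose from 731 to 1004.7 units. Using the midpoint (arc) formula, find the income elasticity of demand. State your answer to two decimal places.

ΔQ = 1004.7 − 731 = 273.7; midpoint Q̄ = (731 + 1004.7)/2 = 867.85.
ΔI = 69010 − 57000 = 12010; midpoint Ī = (57000 + 69010)/2 = 63005.
η = (ΔQ/Q̄) ÷ (ΔI/Ī) = (273.7/867.85) ÷ (12010/63005) = 1.65.

1.65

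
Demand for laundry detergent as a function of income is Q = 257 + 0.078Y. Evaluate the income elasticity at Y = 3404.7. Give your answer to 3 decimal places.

0.508

At Y = 3404.7: Q = 522.567.
dQ/dY = 0.078.
η = (dQ/dY)·(Y/Q) = 0.078 × (3404.7/522.567) = 0.508.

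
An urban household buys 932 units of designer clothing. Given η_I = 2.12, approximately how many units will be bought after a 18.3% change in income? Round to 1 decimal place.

%ΔQ ≈ η × %ΔI = 2.12 × 18.3% = 38.796%.
New Q ≈ 932 × (1 + 0.38796) = 1293.6.

1293.6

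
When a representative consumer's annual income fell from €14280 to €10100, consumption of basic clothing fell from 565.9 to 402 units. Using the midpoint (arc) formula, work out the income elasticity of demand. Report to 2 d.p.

0.99

ΔQ = 402 − 565.9 = -163.9; midpoint Q̄ = (565.9 + 402)/2 = 483.95.
ΔI = 10100 − 14280 = -4180; midpoint Ī = (14280 + 10100)/2 = 12190.
η = (ΔQ/Q̄) ÷ (ΔI/Ī) = (-163.9/483.95) ÷ (-4180/12190) = 0.99.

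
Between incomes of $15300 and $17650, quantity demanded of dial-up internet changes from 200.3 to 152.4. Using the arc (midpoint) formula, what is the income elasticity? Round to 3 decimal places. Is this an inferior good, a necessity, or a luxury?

ΔQ = 152.4 − 200.3 = -47.9; midpoint Q̄ = (200.3 + 152.4)/2 = 176.35.
ΔI = 17650 − 15300 = 2350; midpoint Ī = (15300 + 17650)/2 = 16475.
η = (ΔQ/Q̄) ÷ (ΔI/Ī) = (-47.9/176.35) ÷ (2350/16475) = -1.904.
η < 0 ⇒ inferior good.

-1.904 (inferior good)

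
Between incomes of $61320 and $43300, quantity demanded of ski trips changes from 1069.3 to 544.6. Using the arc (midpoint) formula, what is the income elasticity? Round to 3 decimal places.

1.888

ΔQ = 544.6 − 1069.3 = -524.7; midpoint Q̄ = (1069.3 + 544.6)/2 = 806.95.
ΔI = 43300 − 61320 = -18020; midpoint Ī = (61320 + 43300)/2 = 52310.
η = (ΔQ/Q̄) ÷ (ΔI/Ī) = (-524.7/806.95) ÷ (-18020/52310) = 1.888.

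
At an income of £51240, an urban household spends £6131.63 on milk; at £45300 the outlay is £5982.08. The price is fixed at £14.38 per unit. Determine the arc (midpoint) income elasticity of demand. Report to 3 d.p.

With a constant price, Q₁ = 6131.63/14.38 = 426.400 and Q₂ = 5982.08/14.38 = 416.000 (equivalently, work directly with expenditure since P cancels).
Midpoint %ΔQ = (5982.08 − 6131.63)/6056.86 = -0.02469; midpoint %ΔI = (45300 − 51240)/48270 = -0.12306.
η = -0.02469 / -0.12306 = 0.201.

0.201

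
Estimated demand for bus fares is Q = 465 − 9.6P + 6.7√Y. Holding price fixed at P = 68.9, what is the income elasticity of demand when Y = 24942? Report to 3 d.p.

0.614

At P = 68.9, Y = 24942: Q = 861.693.
Holding P constant, ∂Q/∂Y = 6.7/(2√Y) = 0.0212119.
η_Y = (∂Q/∂Y)·(Y/Q) = 0.0212119 × (24942/861.693) = 0.614.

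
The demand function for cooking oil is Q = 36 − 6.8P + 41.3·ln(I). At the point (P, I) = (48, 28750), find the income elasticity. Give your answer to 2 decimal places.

0.31

At P = 48, I = 28750: Q = 133.602.
Holding P constant, ∂Q/∂I = 41.3/I = 0.00143652.
η_I = (∂Q/∂I)·(I/Q) = 0.00143652 × (28750/133.602) = 0.31.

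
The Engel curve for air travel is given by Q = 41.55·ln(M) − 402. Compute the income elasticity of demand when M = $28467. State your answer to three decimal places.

1.720

At M = 28467: Q = 24.158.
dQ/dM = 41.55/M = 0.00145958 at this income.
η = (dQ/dM)·(M/Q) = 0.00145958 × (28467/24.158) = 1.720.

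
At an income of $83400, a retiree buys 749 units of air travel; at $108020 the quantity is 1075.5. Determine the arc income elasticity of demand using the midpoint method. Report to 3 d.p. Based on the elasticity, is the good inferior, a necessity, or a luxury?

ΔQ = 1075.5 − 749 = 326.5; midpoint Q̄ = (749 + 1075.5)/2 = 912.25.
ΔI = 108020 − 83400 = 24620; midpoint Ī = (83400 + 108020)/2 = 95710.
η = (ΔQ/Q̄) ÷ (ΔI/Ī) = (326.5/912.25) ÷ (24620/95710) = 1.391.
η > 1 ⇒ luxury.

1.391 (luxury)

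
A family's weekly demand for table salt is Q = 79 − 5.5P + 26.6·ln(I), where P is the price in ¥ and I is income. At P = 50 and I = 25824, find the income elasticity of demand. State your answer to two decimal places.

0.36

At P = 50, I = 25824: Q = 74.231.
Holding P constant, ∂Q/∂I = 26.6/I = 0.00103005.
η_I = (∂Q/∂I)·(I/Q) = 0.00103005 × (25824/74.231) = 0.36.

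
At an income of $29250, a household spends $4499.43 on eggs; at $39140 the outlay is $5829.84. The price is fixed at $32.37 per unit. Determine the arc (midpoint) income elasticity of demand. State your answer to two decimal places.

With a constant price, Q₁ = 4499.43/32.37 = 139.000 and Q₂ = 5829.84/32.37 = 180.100 (equivalently, work directly with expenditure since P cancels).
Midpoint %ΔQ = (5829.84 − 4499.43)/5164.64 = 0.25760; midpoint %ΔI = (39140 − 29250)/34195 = 0.28922.
η = 0.25760 / 0.28922 = 0.89.

0.89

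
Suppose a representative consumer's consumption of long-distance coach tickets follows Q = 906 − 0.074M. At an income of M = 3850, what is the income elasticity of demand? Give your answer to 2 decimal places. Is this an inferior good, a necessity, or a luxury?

-0.46 (inferior good)

At M = 3850: Q = 621.100.
dQ/dM = −0.074.
η = (dQ/dM)·(M/Q) = -0.074 × (3850/621.100) = -0.46.
Since η < 0, the good is an inferior good.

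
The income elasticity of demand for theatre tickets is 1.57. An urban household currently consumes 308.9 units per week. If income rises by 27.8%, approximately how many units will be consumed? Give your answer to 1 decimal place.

%ΔQ ≈ η × %ΔI = 1.57 × 27.8% = 43.646%.
New Q ≈ 308.9 × (1 + 0.43646) = 443.7.

443.7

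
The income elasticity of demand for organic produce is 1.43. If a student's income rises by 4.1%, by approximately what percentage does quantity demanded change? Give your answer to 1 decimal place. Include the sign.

5.9%

%ΔQ ≈ η × %ΔI = 1.43 × 4.1% = 5.9%.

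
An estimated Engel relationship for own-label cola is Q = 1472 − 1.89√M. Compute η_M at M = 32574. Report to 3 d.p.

-0.151

At M = 32574: Q = 1130.888.
dQ/dM = -1.89/(2√M) = -0.00523596 at this income.
η = (dQ/dM)·(M/Q) = -0.00523596 × (32574/1130.888) = -0.151.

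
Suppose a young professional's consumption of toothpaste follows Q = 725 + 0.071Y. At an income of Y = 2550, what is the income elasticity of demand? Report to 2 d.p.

At Y = 2550: Q = 906.050.
dQ/dY = 0.071.
η = (dQ/dY)·(Y/Q) = 0.071 × (2550/906.050) = 0.20.

0.20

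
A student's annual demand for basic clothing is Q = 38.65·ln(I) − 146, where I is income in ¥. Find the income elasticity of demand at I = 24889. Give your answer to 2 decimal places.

At I = 24889: Q = 245.222.
dQ/dI = 38.65/I = 0.00155289 at this income.
η = (dQ/dI)·(I/Q) = 0.00155289 × (24889/245.222) = 0.16.

0.16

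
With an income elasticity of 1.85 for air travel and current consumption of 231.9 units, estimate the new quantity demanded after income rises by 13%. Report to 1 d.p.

287.7

%ΔQ ≈ η × %ΔI = 1.85 × 13% = 24.05%.
New Q ≈ 231.9 × (1 + 0.2405) = 287.7.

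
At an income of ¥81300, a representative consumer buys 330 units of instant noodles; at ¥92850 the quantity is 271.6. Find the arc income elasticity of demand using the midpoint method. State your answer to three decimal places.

-1.464

ΔQ = 271.6 − 330 = -58.4; midpoint Q̄ = (330 + 271.6)/2 = 300.8.
ΔI = 92850 − 81300 = 11550; midpoint Ī = (81300 + 92850)/2 = 87075.
η = (ΔQ/Q̄) ÷ (ΔI/Ī) = (-58.4/300.8) ÷ (11550/87075) = -1.464.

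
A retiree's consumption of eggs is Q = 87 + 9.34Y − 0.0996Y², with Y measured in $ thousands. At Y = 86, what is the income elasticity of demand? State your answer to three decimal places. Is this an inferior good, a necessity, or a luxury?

At Y = 86: Q = 153.5984.
dQ/dY = 9.34 − 0.1992Y = -7.79120.
η = (dQ/dY)·(Y/Q) = -7.79120 × (86/153.5984) = -4.362.
η < 0 ⇒ inferior good.

-4.362 (inferior good)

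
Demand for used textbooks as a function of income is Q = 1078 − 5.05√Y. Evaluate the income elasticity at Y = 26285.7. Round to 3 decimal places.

-1.579

At Y = 26285.7: Q = 259.250.
dQ/dY = -5.05/(2√Y) = -0.0155741 at this income.
η = (dQ/dY)·(Y/Q) = -0.0155741 × (26285.7/259.250) = -1.579.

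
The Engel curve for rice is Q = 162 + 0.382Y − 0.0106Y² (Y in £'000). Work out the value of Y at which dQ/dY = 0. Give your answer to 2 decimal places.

18.02

dQ/dY = 0.382 − 0.0212Y.
The good is inferior where dQ/dY < 0. Setting dQ/dY = 0 gives Y = 0.382 / 0.0212 = 18.02.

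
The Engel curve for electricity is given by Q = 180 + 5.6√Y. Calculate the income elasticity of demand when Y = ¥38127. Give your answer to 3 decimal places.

At Y = 38127: Q = 1273.464.
dQ/dY = 5.6/(2√Y) = 0.0143398 at this income.
η = (dQ/dY)·(Y/Q) = 0.0143398 × (38127/1273.464) = 0.429.

0.429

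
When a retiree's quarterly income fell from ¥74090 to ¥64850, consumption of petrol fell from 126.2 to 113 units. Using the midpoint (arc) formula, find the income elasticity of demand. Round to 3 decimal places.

0.830

ΔQ = 113 − 126.2 = -13.2; midpoint Q̄ = (126.2 + 113)/2 = 119.6.
ΔI = 64850 − 74090 = -9240; midpoint Ī = (74090 + 64850)/2 = 69470.
η = (ΔQ/Q̄) ÷ (ΔI/Ī) = (-13.2/119.6) ÷ (-9240/69470) = 0.830.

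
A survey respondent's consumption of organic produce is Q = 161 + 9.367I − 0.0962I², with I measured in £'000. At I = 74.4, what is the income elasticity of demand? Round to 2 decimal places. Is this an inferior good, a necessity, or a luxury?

At I = 74.4: Q = 325.4032.
dQ/dI = 9.367 − 0.1924I = -4.94756.
η = (dQ/dI)·(I/Q) = -4.94756 × (74.4/325.4032) = -1.13.
η < 0 ⇒ inferior good.

-1.13 (inferior good)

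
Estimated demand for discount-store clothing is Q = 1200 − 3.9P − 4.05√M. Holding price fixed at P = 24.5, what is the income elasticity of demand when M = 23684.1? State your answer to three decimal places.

-0.648

At P = 24.5, M = 23684.1: Q = 481.170.
Holding P constant, ∂Q/∂M = -4.05/(2√M) = -0.0131582.
η_M = (∂Q/∂M)·(M/Q) = -0.0131582 × (23684.1/481.170) = -0.648.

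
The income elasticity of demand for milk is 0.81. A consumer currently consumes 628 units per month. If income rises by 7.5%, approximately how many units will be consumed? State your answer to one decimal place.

%ΔQ ≈ η × %ΔI = 0.81 × 7.5% = 6.075%.
New Q ≈ 628 × (1 + 0.06075) = 666.2.

666.2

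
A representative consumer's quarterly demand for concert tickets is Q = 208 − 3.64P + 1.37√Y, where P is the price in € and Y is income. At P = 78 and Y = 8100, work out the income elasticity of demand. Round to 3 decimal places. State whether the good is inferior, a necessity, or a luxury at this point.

At P = 78, Y = 8100: Q = 47.380.
Holding P constant, ∂Q/∂Y = 1.37/(2√Y) = 0.00761111.
η_Y = (∂Q/∂Y)·(Y/Q) = 0.00761111 × (8100/47.380) = 1.301.
Since η > 1, this is a luxury.

1.301 (luxury)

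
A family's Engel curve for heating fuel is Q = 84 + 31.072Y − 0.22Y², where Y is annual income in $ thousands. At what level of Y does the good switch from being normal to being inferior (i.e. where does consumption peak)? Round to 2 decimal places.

70.62

dQ/dY = 31.072 − 0.44Y.
The good is inferior where dQ/dY < 0. Setting dQ/dY = 0 gives Y = 31.072 / 0.44 = 70.62.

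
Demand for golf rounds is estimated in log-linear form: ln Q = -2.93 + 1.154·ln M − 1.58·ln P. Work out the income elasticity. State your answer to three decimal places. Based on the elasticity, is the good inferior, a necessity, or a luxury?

In a log-linear demand, the coefficient on ln M is the income elasticity.
So η = 1.154.
η > 1 ⇒ luxury.

1.154 (luxury)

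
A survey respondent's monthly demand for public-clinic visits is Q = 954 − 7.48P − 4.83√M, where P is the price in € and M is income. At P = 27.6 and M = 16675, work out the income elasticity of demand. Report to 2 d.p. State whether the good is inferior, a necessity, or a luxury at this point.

-2.52 (inferior good)

At P = 27.6, M = 16675: Q = 123.846.
Holding P constant, ∂Q/∂M = -4.83/(2√M) = -0.0187018.
η_M = (∂Q/∂M)·(M/Q) = -0.0187018 × (16675/123.846) = -2.52.
Since η < 0, this is an inferior good.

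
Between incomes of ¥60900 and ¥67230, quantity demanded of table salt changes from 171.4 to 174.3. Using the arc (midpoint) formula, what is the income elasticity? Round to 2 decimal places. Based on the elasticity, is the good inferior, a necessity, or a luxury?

0.17 (necessity)

ΔQ = 174.3 − 171.4 = 2.9; midpoint Q̄ = (171.4 + 174.3)/2 = 172.85.
ΔI = 67230 − 60900 = 6330; midpoint Ī = (60900 + 67230)/2 = 64065.
η = (ΔQ/Q̄) ÷ (ΔI/Ī) = (2.9/172.85) ÷ (6330/64065) = 0.17.
0 < η < 1 ⇒ necessity.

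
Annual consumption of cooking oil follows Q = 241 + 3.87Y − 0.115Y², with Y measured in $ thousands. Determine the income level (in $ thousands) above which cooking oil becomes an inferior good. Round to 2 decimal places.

16.83

dQ/dY = 3.87 − 0.23Y.
The good is inferior where dQ/dY < 0. Setting dQ/dY = 0 gives Y = 3.87 / 0.23 = 16.83.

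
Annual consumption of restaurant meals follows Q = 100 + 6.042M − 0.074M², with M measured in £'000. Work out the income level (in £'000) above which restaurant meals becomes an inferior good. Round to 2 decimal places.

dQ/dM = 6.042 − 0.148M.
The good is inferior where dQ/dM < 0. Setting dQ/dM = 0 gives M = 6.042 / 0.148 = 40.82.

40.82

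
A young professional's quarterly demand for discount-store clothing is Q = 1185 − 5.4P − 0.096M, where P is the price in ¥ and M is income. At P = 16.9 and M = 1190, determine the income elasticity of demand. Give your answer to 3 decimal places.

-0.117

At P = 16.9, M = 1190: Q = 979.500.
Holding P constant, ∂Q/∂M = −0.096.
η_M = (∂Q/∂M)·(M/Q) = -0.096 × (1190/979.500) = -0.117.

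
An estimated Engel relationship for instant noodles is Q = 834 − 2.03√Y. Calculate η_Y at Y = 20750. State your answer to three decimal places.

At Y = 20750: Q = 541.581.
dQ/dY = -2.03/(2√Y) = -0.00704623 at this income.
η = (dQ/dY)·(Y/Q) = -0.00704623 × (20750/541.581) = -0.270.

-0.270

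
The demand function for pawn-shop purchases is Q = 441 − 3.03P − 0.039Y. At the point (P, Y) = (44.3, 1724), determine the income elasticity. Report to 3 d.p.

At P = 44.3, Y = 1724: Q = 239.535.
Holding P constant, ∂Q/∂Y = −0.039.
η_Y = (∂Q/∂Y)·(Y/Q) = -0.039 × (1724/239.535) = -0.281.

-0.281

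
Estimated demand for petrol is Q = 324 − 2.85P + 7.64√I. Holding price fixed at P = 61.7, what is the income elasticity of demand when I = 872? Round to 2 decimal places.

0.30

At P = 61.7, I = 872: Q = 373.761.
Holding P constant, ∂Q/∂I = 7.64/(2√I) = 0.129362.
η_I = (∂Q/∂I)·(I/Q) = 0.129362 × (872/373.761) = 0.30.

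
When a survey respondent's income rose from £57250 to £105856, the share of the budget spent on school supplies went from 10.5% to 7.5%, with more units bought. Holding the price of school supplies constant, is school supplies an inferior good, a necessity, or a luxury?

Quantity rises but the budget share falls as income rises, so 0 < η < 1.

necessity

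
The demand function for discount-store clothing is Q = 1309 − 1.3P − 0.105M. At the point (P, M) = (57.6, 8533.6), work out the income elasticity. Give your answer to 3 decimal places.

At P = 57.6, M = 8533.6: Q = 338.092.
Holding P constant, ∂Q/∂M = −0.105.
η_M = (∂Q/∂M)·(M/Q) = -0.105 × (8533.6/338.092) = -2.650.

-2.650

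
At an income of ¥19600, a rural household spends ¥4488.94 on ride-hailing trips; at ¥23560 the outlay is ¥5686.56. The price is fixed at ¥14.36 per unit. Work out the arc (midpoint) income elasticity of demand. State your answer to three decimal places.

With a constant price, Q₁ = 4488.94/14.36 = 312.600 and Q₂ = 5686.56/14.36 = 396.000 (equivalently, work directly with expenditure since P cancels).
Midpoint %ΔQ = (5686.56 − 4488.94)/5087.75 = 0.23539; midpoint %ΔI = (23560 − 19600)/21580 = 0.18350.
η = 0.23539 / 0.18350 = 1.283.

1.283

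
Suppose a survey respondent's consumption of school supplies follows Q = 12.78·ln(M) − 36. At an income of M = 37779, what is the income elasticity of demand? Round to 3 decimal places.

0.129

At M = 37779: Q = 98.695.
dQ/dM = 12.78/M = 0.000338283 at this income.
η = (dQ/dM)·(M/Q) = 0.000338283 × (37779/98.695) = 0.129.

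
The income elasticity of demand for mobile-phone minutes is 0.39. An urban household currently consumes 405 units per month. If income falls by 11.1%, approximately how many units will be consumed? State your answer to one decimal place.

%ΔQ ≈ η × %ΔI = 0.39 × (-11.1%) = -4.329%.
New Q ≈ 405 × (1 − 0.04329) = 387.5.

387.5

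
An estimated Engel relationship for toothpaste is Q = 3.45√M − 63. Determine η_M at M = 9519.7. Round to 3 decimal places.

At M = 9519.7: Q = 273.613.
dQ/dM = 3.45/(2√M) = 0.0176798 at this income.
η = (dQ/dM)·(M/Q) = 0.0176798 × (9519.7/273.613) = 0.615.

0.615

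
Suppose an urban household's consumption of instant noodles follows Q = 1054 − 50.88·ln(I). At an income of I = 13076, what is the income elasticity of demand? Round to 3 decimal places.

At I = 13076: Q = 571.732.
dQ/dI = -50.88/I = -0.0038911 at this income.
η = (dQ/dI)·(I/Q) = -0.0038911 × (13076/571.732) = -0.089.

-0.089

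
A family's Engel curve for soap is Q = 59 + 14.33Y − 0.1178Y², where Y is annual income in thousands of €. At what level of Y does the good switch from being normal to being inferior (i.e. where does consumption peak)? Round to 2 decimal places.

dQ/dY = 14.33 − 0.2356Y.
The good is inferior where dQ/dY < 0. Setting dQ/dY = 0 gives Y = 14.33 / 0.2356 = 60.82.

60.82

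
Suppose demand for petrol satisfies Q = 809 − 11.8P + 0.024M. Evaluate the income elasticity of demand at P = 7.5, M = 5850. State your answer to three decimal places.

0.163

At P = 7.5, M = 5850: Q = 860.900.
Holding P constant, ∂Q/∂M = 0.024.
η_M = (∂Q/∂M)·(M/Q) = 0.024 × (5850/860.900) = 0.163.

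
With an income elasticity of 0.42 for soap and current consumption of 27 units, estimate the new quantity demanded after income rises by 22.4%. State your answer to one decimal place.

%ΔQ ≈ η × %ΔI = 0.42 × 22.4% = 9.408%.
New Q ≈ 27 × (1 + 0.09408) = 29.5.

29.5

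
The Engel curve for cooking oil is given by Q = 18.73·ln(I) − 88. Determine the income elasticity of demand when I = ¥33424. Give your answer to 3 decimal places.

At I = 33424: Q = 107.111.
dQ/dI = 18.73/I = 0.000560376 at this income.
η = (dQ/dI)·(I/Q) = 0.000560376 × (33424/107.111) = 0.175.

0.175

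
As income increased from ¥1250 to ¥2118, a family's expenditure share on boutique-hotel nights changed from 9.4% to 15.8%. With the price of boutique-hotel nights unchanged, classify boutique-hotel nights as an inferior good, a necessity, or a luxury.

luxury

The budget share rises as income rises, so η > 1.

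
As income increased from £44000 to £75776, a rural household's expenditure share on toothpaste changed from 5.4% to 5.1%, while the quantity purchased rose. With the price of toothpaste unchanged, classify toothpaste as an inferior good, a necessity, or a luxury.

Quantity rises but the budget share falls as income rises, so 0 < η < 1.

necessity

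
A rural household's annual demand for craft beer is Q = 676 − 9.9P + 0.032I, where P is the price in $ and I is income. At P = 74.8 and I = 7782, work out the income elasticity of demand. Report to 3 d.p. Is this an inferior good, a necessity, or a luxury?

At P = 74.8, I = 7782: Q = 184.504.
Holding P constant, ∂Q/∂I = 0.032.
η_I = (∂Q/∂I)·(I/Q) = 0.032 × (7782/184.504) = 1.350.
Since η > 1, this is a luxury.

1.350 (luxury)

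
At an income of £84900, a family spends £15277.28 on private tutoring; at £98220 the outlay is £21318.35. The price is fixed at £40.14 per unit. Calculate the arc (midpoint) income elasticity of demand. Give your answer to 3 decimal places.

With a constant price, Q₁ = 15277.28/40.14 = 380.600 and Q₂ = 21318.35/40.14 = 531.100 (equivalently, work directly with expenditure since P cancels).
Midpoint %ΔQ = (21318.35 − 15277.28)/18297.81 = 0.33015; midpoint %ΔI = (98220 − 84900)/91560 = 0.14548.
η = 0.33015 / 0.14548 = 2.269.

2.269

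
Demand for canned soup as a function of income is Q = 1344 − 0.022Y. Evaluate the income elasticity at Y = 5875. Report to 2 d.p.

-0.11

At Y = 5875: Q = 1214.750.
dQ/dY = −0.022.
η = (dQ/dY)·(Y/Q) = -0.022 × (5875/1214.750) = -0.11.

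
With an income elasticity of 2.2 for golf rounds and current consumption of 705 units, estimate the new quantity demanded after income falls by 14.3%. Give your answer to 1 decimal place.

483.2

%ΔQ ≈ η × %ΔI = 2.2 × (-14.3%) = -31.46%.
New Q ≈ 705 × (1 − 0.3146) = 483.2.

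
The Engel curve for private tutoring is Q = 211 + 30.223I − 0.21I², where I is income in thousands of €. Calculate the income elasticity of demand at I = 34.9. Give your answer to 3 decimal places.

0.538

At I = 34.9: Q = 1010.0006.
dQ/dI = 30.223 − 0.42I = 15.56500.
η = (dQ/dI)·(I/Q) = 15.56500 × (34.9/1010.0006) = 0.538.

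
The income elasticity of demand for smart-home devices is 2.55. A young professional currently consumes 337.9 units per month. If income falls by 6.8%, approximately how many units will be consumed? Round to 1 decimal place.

%ΔQ ≈ η × %ΔI = 2.55 × (-6.8%) = -17.34%.
New Q ≈ 337.9 × (1 − 0.1734) = 279.3.

279.3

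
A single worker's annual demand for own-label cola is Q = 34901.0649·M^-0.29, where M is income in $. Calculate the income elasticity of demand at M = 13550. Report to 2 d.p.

-0.29

For Q = A·M^β the income elasticity is constant and equal to β.
Here β = -0.29, so η = -0.29.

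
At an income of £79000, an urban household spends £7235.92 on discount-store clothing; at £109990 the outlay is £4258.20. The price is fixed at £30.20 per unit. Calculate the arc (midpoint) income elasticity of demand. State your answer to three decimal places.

-1.580

With a constant price, Q₁ = 7235.92/30.20 = 239.600 and Q₂ = 4258.20/30.20 = 141.000 (equivalently, work directly with expenditure since P cancels).
Midpoint %ΔQ = (4258.20 − 7235.92)/5747.06 = -0.51813; midpoint %ΔI = (109990 − 79000)/94495 = 0.32795.
η = -0.51813 / 0.32795 = -1.580.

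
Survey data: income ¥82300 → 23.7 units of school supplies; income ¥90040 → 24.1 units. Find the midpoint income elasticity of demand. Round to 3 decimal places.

0.186

ΔQ = 24.1 − 23.7 = 0.4; midpoint Q̄ = (23.7 + 24.1)/2 = 23.9.
ΔI = 90040 − 82300 = 7740; midpoint Ī = (82300 + 90040)/2 = 86170.
η = (ΔQ/Q̄) ÷ (ΔI/Ī) = (0.4/23.9) ÷ (7740/86170) = 0.186.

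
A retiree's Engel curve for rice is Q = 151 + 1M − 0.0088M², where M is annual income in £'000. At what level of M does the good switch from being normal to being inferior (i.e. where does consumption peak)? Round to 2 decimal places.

56.82

dQ/dM = 1 − 0.0176M.
The good is inferior where dQ/dM < 0. Setting dQ/dM = 0 gives M = 1 / 0.0176 = 56.82.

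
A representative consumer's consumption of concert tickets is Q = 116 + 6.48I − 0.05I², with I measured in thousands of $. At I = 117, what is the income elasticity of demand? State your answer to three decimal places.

-3.219

At I = 117: Q = 189.7100.
dQ/dI = 6.48 − 0.1I = -5.22000.
η = (dQ/dI)·(I/Q) = -5.22000 × (117/189.7100) = -3.219.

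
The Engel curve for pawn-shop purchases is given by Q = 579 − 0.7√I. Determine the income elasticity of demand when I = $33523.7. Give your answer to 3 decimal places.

At I = 33523.7: Q = 450.834.
dQ/dI = -0.7/(2√I) = -0.00191158 at this income.
η = (dQ/dI)·(I/Q) = -0.00191158 × (33523.7/450.834) = -0.142.

-0.142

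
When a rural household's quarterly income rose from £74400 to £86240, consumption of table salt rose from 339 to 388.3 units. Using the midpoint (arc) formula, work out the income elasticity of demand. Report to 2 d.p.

ΔQ = 388.3 − 339 = 49.3; midpoint Q̄ = (339 + 388.3)/2 = 363.65.
ΔI = 86240 − 74400 = 11840; midpoint Ī = (74400 + 86240)/2 = 80320.
η = (ΔQ/Q̄) ÷ (ΔI/Ī) = (49.3/363.65) ÷ (11840/80320) = 0.92.

0.92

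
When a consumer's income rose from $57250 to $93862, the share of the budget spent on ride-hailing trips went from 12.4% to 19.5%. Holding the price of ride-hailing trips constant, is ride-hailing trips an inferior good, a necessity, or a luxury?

The budget share rises as income rises, so η > 1.

luxury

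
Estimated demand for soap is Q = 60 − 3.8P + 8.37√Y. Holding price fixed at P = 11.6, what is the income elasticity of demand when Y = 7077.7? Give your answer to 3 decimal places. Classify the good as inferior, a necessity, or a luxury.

0.489 (necessity)

At P = 11.6, Y = 7077.7: Q = 720.080.
Holding P constant, ∂Q/∂Y = 8.37/(2√Y) = 0.049745.
η_Y = (∂Q/∂Y)·(Y/Q) = 0.049745 × (7077.7/720.080) = 0.489.
Since 0 < η < 1, this is a necessity.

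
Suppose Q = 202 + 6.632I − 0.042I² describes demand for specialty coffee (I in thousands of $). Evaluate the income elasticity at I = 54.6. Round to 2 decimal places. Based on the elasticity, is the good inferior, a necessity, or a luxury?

At I = 54.6: Q = 438.8985.
dQ/dI = 6.632 − 0.084I = 2.04560.
η = (dQ/dI)·(I/Q) = 2.04560 × (54.6/438.8985) = 0.25.
0 < η < 1 ⇒ necessity.

0.25 (necessity)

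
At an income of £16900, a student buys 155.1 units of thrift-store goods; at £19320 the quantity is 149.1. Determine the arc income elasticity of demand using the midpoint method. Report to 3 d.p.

-0.295

ΔQ = 149.1 − 155.1 = -6; midpoint Q̄ = (155.1 + 149.1)/2 = 152.1.
ΔI = 19320 − 16900 = 2420; midpoint Ī = (16900 + 19320)/2 = 18110.
η = (ΔQ/Q̄) ÷ (ΔI/Ī) = (-6/152.1) ÷ (2420/18110) = -0.295.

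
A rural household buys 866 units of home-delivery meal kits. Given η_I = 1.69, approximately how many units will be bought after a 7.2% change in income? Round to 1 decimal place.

971.4

%ΔQ ≈ η × %ΔI = 1.69 × 7.2% = 12.168%.
New Q ≈ 866 × (1 + 0.12168) = 971.4.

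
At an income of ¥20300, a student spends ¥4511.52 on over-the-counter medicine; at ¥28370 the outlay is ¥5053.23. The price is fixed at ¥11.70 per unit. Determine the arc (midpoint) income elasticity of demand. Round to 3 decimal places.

With a constant price, Q₁ = 4511.52/11.70 = 385.600 and Q₂ = 5053.23/11.70 = 431.900 (equivalently, work directly with expenditure since P cancels).
Midpoint %ΔQ = (5053.23 − 4511.52)/4782.38 = 0.11327; midpoint %ΔI = (28370 − 20300)/24335 = 0.33162.
η = 0.11327 / 0.33162 = 0.342.

0.342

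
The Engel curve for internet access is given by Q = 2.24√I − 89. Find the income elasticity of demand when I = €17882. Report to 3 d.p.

At I = 17882: Q = 210.541.
dQ/dI = 2.24/(2√I) = 0.00837549 at this income.
η = (dQ/dI)·(I/Q) = 0.00837549 × (17882/210.541) = 0.711.

0.711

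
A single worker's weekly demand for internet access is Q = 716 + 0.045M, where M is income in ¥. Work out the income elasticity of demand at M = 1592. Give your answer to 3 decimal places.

0.091

At M = 1592: Q = 787.640.
dQ/dM = 0.045.
η = (dQ/dM)·(M/Q) = 0.045 × (1592/787.640) = 0.091.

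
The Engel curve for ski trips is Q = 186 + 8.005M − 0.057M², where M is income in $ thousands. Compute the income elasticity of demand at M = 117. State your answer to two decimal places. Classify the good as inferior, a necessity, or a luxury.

At M = 117: Q = 342.3120.
dQ/dM = 8.005 − 0.114M = -5.33300.
η = (dQ/dM)·(M/Q) = -5.33300 × (117/342.3120) = -1.82.
η < 0 ⇒ inferior good.

-1.82 (inferior good)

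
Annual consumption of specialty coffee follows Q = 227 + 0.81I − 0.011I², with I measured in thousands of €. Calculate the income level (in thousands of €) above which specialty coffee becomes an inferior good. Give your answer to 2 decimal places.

36.82

dQ/dI = 0.81 − 0.022I.
The good is inferior where dQ/dI < 0. Setting dQ/dI = 0 gives I = 0.81 / 0.022 = 36.82.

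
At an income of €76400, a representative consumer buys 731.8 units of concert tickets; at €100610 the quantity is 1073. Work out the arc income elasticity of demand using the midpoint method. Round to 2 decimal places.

1.38

ΔQ = 1073 − 731.8 = 341.2; midpoint Q̄ = (731.8 + 1073)/2 = 902.4.
ΔI = 100610 − 76400 = 24210; midpoint Ī = (76400 + 100610)/2 = 88505.
η = (ΔQ/Q̄) ÷ (ΔI/Ī) = (341.2/902.4) ÷ (24210/88505) = 1.38.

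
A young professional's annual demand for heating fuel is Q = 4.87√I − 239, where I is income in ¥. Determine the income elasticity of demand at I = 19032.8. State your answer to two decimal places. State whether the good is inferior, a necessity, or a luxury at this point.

At I = 19032.8: Q = 432.862.
dQ/dI = 4.87/(2√I) = 0.0176501 at this income.
η = (dQ/dI)·(I/Q) = 0.0176501 × (19032.8/432.862) = 0.78.
Since 0 < η < 1, the good is a necessity.

0.78 (necessity)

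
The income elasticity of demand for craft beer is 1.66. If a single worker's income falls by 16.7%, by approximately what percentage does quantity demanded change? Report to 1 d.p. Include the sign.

-27.7%

%ΔQ ≈ η × %ΔI = 1.66 × (-16.7%) = -27.7%.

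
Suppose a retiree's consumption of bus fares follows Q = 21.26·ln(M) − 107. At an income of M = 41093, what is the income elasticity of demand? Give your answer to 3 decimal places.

0.179

At M = 41093: Q = 118.858.
dQ/dM = 21.26/M = 0.000517363 at this income.
η = (dQ/dM)·(M/Q) = 0.000517363 × (41093/118.858) = 0.179.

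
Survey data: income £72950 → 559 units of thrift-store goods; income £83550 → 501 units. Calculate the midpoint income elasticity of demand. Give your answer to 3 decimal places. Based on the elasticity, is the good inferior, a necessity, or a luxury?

ΔQ = 501 − 559 = -58; midpoint Q̄ = (559 + 501)/2 = 530.
ΔI = 83550 − 72950 = 10600; midpoint Ī = (72950 + 83550)/2 = 78250.
η = (ΔQ/Q̄) ÷ (ΔI/Ī) = (-58/530) ÷ (10600/78250) = -0.808.
η < 0 ⇒ inferior good.

-0.808 (inferior good)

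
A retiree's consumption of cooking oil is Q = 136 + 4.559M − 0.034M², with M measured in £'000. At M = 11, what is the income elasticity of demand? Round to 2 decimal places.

At M = 11: Q = 182.0350.
dQ/dM = 4.559 − 0.068M = 3.81100.
η = (dQ/dM)·(M/Q) = 3.81100 × (11/182.0350) = 0.23.

0.23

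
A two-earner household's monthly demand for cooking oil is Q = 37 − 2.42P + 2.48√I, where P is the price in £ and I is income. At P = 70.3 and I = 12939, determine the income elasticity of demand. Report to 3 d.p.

0.947

At P = 70.3, I = 12939: Q = 148.973.
Holding P constant, ∂Q/∂I = 2.48/(2√I) = 0.0109011.
η_I = (∂Q/∂I)·(I/Q) = 0.0109011 × (12939/148.973) = 0.947.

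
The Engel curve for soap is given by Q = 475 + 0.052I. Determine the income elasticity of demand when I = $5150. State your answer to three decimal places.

At I = 5150: Q = 742.800.
dQ/dI = 0.052.
η = (dQ/dI)·(I/Q) = 0.052 × (5150/742.800) = 0.361.

0.361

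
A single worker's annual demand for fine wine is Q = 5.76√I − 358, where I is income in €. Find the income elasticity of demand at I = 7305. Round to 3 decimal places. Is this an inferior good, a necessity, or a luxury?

At I = 7305: Q = 134.303.
dQ/dI = 5.76/(2√I) = 0.0336963 at this income.
η = (dQ/dI)·(I/Q) = 0.0336963 × (7305/134.303) = 1.833.
Since η > 1, the good is a luxury.

1.833 (luxury)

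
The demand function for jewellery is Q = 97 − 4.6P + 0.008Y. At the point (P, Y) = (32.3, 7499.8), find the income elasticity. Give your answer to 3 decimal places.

At P = 32.3, Y = 7499.8: Q = 8.418.
Holding P constant, ∂Q/∂Y = 0.008.
η_Y = (∂Q/∂Y)·(Y/Q) = 0.008 × (7499.8/8.418) = 7.127.

7.127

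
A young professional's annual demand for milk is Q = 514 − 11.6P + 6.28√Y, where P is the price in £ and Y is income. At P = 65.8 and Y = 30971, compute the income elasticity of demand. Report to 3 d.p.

At P = 65.8, Y = 30971: Q = 855.911.
Holding P constant, ∂Q/∂Y = 6.28/(2√Y) = 0.0178423.
η_Y = (∂Q/∂Y)·(Y/Q) = 0.0178423 × (30971/855.911) = 0.646.

0.646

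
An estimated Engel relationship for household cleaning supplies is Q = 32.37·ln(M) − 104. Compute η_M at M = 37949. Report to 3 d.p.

At M = 37949: Q = 237.309.
dQ/dM = 32.37/M = 0.000852987 at this income.
η = (dQ/dM)·(M/Q) = 0.000852987 × (37949/237.309) = 0.136.

0.136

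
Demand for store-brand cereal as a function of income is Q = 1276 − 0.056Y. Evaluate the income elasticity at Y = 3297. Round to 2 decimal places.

-0.17

At Y = 3297: Q = 1091.368.
dQ/dY = −0.056.
η = (dQ/dY)·(Y/Q) = -0.056 × (3297/1091.368) = -0.17.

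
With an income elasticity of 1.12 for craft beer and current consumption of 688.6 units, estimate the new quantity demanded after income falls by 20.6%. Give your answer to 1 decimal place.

%ΔQ ≈ η × %ΔI = 1.12 × (-20.6%) = -23.072%.
New Q ≈ 688.6 × (1 − 0.23072) = 529.7.

529.7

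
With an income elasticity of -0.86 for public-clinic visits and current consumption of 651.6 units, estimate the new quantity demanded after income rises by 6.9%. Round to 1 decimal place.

%ΔQ ≈ η × %ΔI = -0.86 × 6.9% = -5.934%.
New Q ≈ 651.6 × (1 − 0.05934) = 612.9.

612.9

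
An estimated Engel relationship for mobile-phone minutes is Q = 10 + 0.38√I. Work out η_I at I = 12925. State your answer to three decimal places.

At I = 12925: Q = 53.202.
dQ/dI = 0.38/(2√I) = 0.00167124 at this income.
η = (dQ/dI)·(I/Q) = 0.00167124 × (12925/53.202) = 0.406.

0.406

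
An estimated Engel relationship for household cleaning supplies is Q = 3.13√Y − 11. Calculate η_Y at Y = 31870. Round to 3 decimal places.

At Y = 31870: Q = 547.773.
dQ/dY = 3.13/(2√Y) = 0.00876644 at this income.
η = (dQ/dY)·(Y/Q) = 0.00876644 × (31870/547.773) = 0.510.

0.510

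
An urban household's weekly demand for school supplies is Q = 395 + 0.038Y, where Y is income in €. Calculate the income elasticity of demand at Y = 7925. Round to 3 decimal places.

0.433

At Y = 7925: Q = 696.150.
dQ/dY = 0.038.
η = (dQ/dY)·(Y/Q) = 0.038 × (7925/696.150) = 0.433.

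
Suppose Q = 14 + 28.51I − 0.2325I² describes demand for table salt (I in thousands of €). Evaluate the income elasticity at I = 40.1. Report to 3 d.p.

0.505

At I = 40.1: Q = 783.3887.
dQ/dI = 28.51 − 0.465I = 9.86350.
η = (dQ/dI)·(I/Q) = 9.86350 × (40.1/783.3887) = 0.505.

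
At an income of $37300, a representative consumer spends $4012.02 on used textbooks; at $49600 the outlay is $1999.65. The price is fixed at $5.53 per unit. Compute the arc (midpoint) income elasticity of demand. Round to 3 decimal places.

With a constant price, Q₁ = 4012.02/5.53 = 725.501 and Q₂ = 1999.65/5.53 = 361.600 (equivalently, work directly with expenditure since P cancels).
Midpoint %ΔQ = (1999.65 − 4012.02)/3005.84 = -0.66949; midpoint %ΔI = (49600 − 37300)/43450 = 0.28308.
η = -0.66949 / 0.28308 = -2.365.

-2.365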